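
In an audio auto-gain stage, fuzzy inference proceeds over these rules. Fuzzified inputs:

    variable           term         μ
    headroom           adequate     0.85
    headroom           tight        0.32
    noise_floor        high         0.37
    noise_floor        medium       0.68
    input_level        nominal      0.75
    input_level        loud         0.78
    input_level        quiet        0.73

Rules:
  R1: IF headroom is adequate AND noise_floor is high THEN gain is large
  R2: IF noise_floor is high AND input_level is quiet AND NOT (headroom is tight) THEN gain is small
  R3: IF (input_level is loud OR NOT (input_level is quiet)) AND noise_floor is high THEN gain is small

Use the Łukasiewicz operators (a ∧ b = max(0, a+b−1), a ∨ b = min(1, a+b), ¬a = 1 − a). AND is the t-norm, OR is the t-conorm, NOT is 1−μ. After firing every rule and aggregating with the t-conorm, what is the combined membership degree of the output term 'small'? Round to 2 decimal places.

R1: adequate=0.85, high=0.37; AND[max(0, a+b−1)] → w = 0.22
R2: high=0.37, quiet=0.73, ¬tight=1−0.32=0.68; AND[max(0, a+b−1)] → w = 0.00
R3: (loud=0.78 OR ¬quiet=1−0.73=0.27) = 1.00; AND[max(0, a+b−1)] with high=0.37 → w = 0.37
Rules with consequent 'small': {R2, R3} → strengths 0.00, 0.37
Aggregate via t-conorm [min(1, a+b)]: 0.37

0.37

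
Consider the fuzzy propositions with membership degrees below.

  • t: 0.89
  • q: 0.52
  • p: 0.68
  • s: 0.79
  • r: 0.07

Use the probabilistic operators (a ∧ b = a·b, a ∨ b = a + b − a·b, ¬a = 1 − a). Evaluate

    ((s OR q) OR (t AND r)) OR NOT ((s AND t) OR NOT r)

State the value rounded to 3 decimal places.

s OR q = a + b − a·b on (0.7900, 0.5200) = 0.8992
t AND r = a·b on (0.8900, 0.0700) = 0.0623
(s OR q) OR (t AND r) = a + b − a·b on (0.8992, 0.0623) = 0.9055
s AND t = a·b on (0.7900, 0.8900) = 0.7031
NOT r = 1 − 0.0700 = 0.9300
(s AND t) OR NOT r = a + b − a·b on (0.7031, 0.9300) = 0.9792
NOT ((s AND t) OR NOT r) = 1 − 0.9792 = 0.0208
((s OR q) OR (t AND r)) OR NOT ((s AND t) OR NOT r) = a + b − a·b on (0.9055, 0.0208) = 0.9074

0.907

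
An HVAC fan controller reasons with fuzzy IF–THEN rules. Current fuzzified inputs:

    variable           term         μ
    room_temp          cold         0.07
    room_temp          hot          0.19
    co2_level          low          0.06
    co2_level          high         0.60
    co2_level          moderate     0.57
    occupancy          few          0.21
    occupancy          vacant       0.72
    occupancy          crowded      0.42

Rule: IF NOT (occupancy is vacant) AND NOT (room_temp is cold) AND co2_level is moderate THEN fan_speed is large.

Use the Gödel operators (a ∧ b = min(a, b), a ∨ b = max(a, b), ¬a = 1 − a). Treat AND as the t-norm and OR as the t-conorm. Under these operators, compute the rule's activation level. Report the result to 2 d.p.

firing strength: ¬vacant=1−0.72=0.28, ¬cold=1−0.07=0.93, moderate=0.57; AND[min(a, b)] → w = 0.28

0.28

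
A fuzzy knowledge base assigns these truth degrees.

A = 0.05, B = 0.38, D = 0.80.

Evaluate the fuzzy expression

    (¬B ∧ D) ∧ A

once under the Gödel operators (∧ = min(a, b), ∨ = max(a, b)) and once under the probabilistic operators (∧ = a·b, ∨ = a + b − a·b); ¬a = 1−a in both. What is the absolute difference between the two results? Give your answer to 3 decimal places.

0.025

Under Gödel:
  ¬B = 1 − 0.38 = 0.62
  ¬B ∧ D = min(a, b) on (0.62, 0.80) = 0.62
  (¬B ∧ D) ∧ A = min(a, b) on (0.62, 0.05) = 0.05
  → value = 0.0500
Under probabilistic:
  ¬B = 1 − 0.3800 = 0.6200
  ¬B ∧ D = a·b on (0.6200, 0.8000) = 0.4960
  (¬B ∧ D) ∧ A = a·b on (0.4960, 0.0500) = 0.0248
  → value = 0.0248
|0.0500 − 0.0248| = 0.025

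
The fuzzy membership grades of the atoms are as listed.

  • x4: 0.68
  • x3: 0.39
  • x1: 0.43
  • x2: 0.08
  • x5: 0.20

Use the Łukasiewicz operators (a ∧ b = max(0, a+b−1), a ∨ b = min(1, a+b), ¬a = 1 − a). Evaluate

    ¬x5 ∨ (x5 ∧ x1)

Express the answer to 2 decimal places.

0.80

¬x5 = 1 − 0.20 = 0.80
x5 ∧ x1 = max(0, a+b−1) on (0.20, 0.43) = 0.00
¬x5 ∨ (x5 ∧ x1) = min(1, a+b) on (0.80, 0.00) = 0.80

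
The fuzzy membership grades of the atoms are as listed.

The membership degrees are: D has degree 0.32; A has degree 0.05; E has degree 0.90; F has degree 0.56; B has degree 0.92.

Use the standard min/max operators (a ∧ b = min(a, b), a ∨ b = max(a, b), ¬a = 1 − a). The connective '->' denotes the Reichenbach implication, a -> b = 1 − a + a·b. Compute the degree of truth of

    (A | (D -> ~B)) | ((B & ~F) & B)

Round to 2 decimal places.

~B = 1 − 0.92 = 0.08
D -> ~B  [Reichenbach: 1 − a + a·b] with a=0.32, b=0.08 → 0.71
A | (D -> ~B) = max(a, b) on (0.05, 0.71) = 0.71
~F = 1 − 0.56 = 0.44
B & ~F = min(a, b) on (0.92, 0.44) = 0.44
(B & ~F) & B = min(a, b) on (0.44, 0.92) = 0.44
(A | (D -> ~B)) | ((B & ~F) & B) = max(a, b) on (0.71, 0.44) = 0.71

0.71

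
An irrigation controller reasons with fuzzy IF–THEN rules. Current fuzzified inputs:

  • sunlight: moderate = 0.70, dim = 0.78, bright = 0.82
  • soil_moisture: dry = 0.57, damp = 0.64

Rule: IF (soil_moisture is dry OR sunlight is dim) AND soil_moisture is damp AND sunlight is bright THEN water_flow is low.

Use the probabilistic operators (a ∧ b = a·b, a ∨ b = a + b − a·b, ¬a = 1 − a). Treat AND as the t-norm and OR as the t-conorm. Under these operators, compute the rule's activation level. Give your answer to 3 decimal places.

0.475

firing strength: (dry=0.57 OR dim=0.78) = 0.9054; AND[a·b] with damp=0.64, bright=0.82 → w = 0.4752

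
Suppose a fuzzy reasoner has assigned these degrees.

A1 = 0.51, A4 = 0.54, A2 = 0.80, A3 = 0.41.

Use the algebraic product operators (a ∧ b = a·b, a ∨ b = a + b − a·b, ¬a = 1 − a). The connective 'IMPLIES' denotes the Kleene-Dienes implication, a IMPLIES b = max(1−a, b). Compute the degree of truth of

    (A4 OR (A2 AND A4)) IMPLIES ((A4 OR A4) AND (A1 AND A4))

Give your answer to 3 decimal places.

0.261

A2 AND A4 = a·b on (0.8000, 0.5400) = 0.4320
A4 OR (A2 AND A4) = a + b − a·b on (0.5400, 0.4320) = 0.7387
A4 OR A4 = a + b − a·b on (0.5400, 0.5400) = 0.7884
A1 AND A4 = a·b on (0.5100, 0.5400) = 0.2754
(A4 OR A4) AND (A1 AND A4) = a·b on (0.7884, 0.2754) = 0.2171
(A4 OR (A2 AND A4)) IMPLIES ((A4 OR A4) AND (A1 AND A4))  [Kleene-Dienes: max(1−a, b)] with a=0.7387, b=0.2171 → 0.2613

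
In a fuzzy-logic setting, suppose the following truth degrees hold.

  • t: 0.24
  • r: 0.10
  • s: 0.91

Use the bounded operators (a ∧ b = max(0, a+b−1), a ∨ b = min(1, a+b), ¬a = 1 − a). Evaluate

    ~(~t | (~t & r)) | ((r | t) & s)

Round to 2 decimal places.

~t = 1 − 0.24 = 0.76
~t = 1 − 0.24 = 0.76
~t & r = max(0, a+b−1) on (0.76, 0.10) = 0.00
~t | (~t & r) = min(1, a+b) on (0.76, 0.00) = 0.76
~(~t | (~t & r)) = 1 − 0.76 = 0.24
r | t = min(1, a+b) on (0.10, 0.24) = 0.34
(r | t) & s = max(0, a+b−1) on (0.34, 0.91) = 0.25
~(~t | (~t & r)) | ((r | t) & s) = min(1, a+b) on (0.24, 0.25) = 0.49

0.49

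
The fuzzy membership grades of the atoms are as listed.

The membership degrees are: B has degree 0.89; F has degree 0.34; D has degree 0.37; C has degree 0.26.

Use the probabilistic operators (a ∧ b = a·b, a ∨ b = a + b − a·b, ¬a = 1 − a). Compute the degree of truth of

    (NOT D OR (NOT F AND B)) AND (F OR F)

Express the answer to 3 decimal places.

0.478

NOT D = 1 − 0.3700 = 0.6300
NOT F = 1 − 0.3400 = 0.6600
NOT F AND B = a·b on (0.6600, 0.8900) = 0.5874
NOT D OR (NOT F AND B) = a + b − a·b on (0.6300, 0.5874) = 0.8473
F OR F = a + b − a·b on (0.3400, 0.3400) = 0.5644
(NOT D OR (NOT F AND B)) AND (F OR F) = a·b on (0.8473, 0.5644) = 0.4782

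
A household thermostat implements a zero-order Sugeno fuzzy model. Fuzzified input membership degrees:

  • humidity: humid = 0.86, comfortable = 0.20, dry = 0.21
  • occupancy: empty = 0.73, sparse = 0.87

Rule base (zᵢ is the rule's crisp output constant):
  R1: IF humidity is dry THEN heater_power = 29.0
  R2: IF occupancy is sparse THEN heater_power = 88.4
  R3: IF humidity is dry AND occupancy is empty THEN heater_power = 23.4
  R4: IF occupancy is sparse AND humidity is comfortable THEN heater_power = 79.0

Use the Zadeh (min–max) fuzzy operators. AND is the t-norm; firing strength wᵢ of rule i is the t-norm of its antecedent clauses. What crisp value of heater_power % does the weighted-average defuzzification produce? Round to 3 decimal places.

R1 (z=29.0): dry=0.21 → w = 0.21
R2 (z=88.4): sparse=0.87 → w = 0.87
R3 (z=23.4): dry=0.21, empty=0.73; AND[min(a, b)] → w = 0.21
R4 (z=79.0): sparse=0.87, comfortable=0.20; AND[min(a, b)] → w = 0.20
Weighted average = (0.21·29.0 + 0.87·88.4 + 0.21·23.4 + 0.20·79.0) / (0.21 + 0.87 + 0.21 + 0.20)
  = 103.7120 / 1.4900 = 69.605

69.605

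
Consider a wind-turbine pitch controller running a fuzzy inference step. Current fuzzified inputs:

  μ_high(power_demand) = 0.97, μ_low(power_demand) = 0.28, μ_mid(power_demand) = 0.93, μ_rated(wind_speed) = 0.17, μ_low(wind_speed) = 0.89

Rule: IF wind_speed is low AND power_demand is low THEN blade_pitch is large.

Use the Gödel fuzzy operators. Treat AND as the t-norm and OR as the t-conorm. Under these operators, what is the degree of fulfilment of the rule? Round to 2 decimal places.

0.28

firing strength: low=0.89, low=0.28; AND[min(a, b)] → w = 0.28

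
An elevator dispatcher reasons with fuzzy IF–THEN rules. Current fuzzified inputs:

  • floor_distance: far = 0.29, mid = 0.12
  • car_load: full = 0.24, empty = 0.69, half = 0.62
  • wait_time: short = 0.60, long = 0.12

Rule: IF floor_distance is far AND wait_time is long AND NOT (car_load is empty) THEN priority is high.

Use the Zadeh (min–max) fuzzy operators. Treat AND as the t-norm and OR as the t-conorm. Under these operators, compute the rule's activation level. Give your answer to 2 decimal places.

firing strength: far=0.29, long=0.12, ¬empty=1−0.69=0.31; AND[min(a, b)] → w = 0.12

0.12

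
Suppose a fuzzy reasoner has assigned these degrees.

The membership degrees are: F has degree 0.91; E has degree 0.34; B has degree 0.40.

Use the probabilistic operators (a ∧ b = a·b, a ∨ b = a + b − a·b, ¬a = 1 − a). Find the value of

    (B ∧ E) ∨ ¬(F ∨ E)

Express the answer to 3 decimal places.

0.187

B ∧ E = a·b on (0.4000, 0.3400) = 0.1360
F ∨ E = a + b − a·b on (0.9100, 0.3400) = 0.9406
¬(F ∨ E) = 1 − 0.9406 = 0.0594
(B ∧ E) ∨ ¬(F ∨ E) = a + b − a·b on (0.1360, 0.0594) = 0.1873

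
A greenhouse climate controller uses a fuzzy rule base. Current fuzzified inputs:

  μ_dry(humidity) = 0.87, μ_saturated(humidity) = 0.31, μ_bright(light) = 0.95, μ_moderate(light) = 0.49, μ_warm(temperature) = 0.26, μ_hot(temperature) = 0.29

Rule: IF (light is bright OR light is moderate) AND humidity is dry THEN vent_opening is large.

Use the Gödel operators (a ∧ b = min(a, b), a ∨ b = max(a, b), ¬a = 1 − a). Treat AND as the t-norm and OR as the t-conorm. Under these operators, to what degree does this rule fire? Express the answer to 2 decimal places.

0.87

firing strength: (bright=0.95 OR moderate=0.49) = 0.95; AND[min(a, b)] with dry=0.87 → w = 0.87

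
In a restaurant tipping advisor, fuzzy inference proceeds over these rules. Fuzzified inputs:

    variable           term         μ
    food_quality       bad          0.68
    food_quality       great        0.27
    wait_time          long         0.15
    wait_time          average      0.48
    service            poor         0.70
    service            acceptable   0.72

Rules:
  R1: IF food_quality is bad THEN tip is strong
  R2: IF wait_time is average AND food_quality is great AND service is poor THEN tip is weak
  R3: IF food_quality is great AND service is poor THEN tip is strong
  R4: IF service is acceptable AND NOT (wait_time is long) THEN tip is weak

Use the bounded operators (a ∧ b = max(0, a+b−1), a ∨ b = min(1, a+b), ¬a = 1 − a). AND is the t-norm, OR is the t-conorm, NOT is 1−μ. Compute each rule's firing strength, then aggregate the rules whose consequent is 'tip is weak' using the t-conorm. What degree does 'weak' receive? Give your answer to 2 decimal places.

R1: bad=0.68 → w = 0.68
R2: average=0.48, great=0.27, poor=0.70; AND[max(0, a+b−1)] → w = 0.00
R3: great=0.27, poor=0.70; AND[max(0, a+b−1)] → w = 0.00
R4: acceptable=0.72, ¬long=1−0.15=0.85; AND[max(0, a+b−1)] → w = 0.57
Rules with consequent 'weak': {R2, R4} → strengths 0.00, 0.57
Aggregate via t-conorm [min(1, a+b)]: 0.57

0.57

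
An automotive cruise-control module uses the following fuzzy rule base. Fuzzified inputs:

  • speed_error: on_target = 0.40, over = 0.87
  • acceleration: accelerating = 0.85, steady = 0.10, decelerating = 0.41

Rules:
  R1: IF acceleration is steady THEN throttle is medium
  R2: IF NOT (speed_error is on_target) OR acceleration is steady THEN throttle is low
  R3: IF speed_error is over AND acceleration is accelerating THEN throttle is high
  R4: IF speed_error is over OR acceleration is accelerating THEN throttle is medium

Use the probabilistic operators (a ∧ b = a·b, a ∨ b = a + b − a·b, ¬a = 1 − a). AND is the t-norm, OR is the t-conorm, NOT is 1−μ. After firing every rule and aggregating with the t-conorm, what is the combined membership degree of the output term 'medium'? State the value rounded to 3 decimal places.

R1: steady=0.10 → w = 0.1000
R2: ¬on_target=1−0.40=0.60, steady=0.10; OR[a + b − a·b] → w = 0.6400
R3: over=0.87, accelerating=0.85; AND[a·b] → w = 0.7395
R4: over=0.87, accelerating=0.85; OR[a + b − a·b] → w = 0.9805
Rules with consequent 'medium': {R1, R4} → strengths 0.1000, 0.9805
Aggregate via t-conorm [a + b − a·b]: 0.9825

0.982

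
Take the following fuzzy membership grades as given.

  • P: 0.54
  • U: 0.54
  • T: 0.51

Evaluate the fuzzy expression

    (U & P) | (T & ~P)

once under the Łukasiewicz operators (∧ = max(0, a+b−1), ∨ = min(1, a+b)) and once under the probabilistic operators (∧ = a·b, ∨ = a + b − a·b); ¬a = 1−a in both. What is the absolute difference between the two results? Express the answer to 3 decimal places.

0.378

Under Łukasiewicz:
  U & P = max(0, a+b−1) on (0.54, 0.54) = 0.08
  ~P = 1 − 0.54 = 0.46
  T & ~P = max(0, a+b−1) on (0.51, 0.46) = 0.00
  (U & P) | (T & ~P) = min(1, a+b) on (0.08, 0.00) = 0.08
  → value = 0.0800
Under probabilistic:
  U & P = a·b on (0.5400, 0.5400) = 0.2916
  ~P = 1 − 0.5400 = 0.4600
  T & ~P = a·b on (0.5100, 0.4600) = 0.2346
  (U & P) | (T & ~P) = a + b − a·b on (0.2916, 0.2346) = 0.4578
  → value = 0.4578
|0.0800 − 0.4578| = 0.378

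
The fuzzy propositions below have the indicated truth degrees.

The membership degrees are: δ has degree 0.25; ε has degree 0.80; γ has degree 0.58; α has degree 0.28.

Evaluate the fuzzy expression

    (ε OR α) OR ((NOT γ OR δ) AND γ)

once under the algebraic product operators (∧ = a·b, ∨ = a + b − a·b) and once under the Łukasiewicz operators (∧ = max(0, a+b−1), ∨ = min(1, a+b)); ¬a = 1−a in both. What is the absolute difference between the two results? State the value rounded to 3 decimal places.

0.097

Under algebraic product:
  ε OR α = a + b − a·b on (0.8000, 0.2800) = 0.8560
  NOT γ = 1 − 0.5800 = 0.4200
  NOT γ OR δ = a + b − a·b on (0.4200, 0.2500) = 0.5650
  (NOT γ OR δ) AND γ = a·b on (0.5650, 0.5800) = 0.3277
  (ε OR α) OR ((NOT γ OR δ) AND γ) = a + b − a·b on (0.8560, 0.3277) = 0.9032
  → value = 0.9032
Under Łukasiewicz:
  ε OR α = min(1, a+b) on (0.80, 0.28) = 1.00
  NOT γ = 1 − 0.58 = 0.42
  NOT γ OR δ = min(1, a+b) on (0.42, 0.25) = 0.67
  (NOT γ OR δ) AND γ = max(0, a+b−1) on (0.67, 0.58) = 0.25
  (ε OR α) OR ((NOT γ OR δ) AND γ) = min(1, a+b) on (1.00, 0.25) = 1.00
  → value = 1.0000
|0.9032 − 1.0000| = 0.097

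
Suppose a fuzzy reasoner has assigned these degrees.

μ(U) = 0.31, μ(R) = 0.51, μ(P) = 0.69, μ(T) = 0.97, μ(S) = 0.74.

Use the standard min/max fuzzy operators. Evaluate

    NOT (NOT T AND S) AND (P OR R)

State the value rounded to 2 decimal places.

0.69

NOT T = 1 − 0.97 = 0.03
NOT T AND S = min(a, b) on (0.03, 0.74) = 0.03
NOT (NOT T AND S) = 1 − 0.03 = 0.97
P OR R = max(a, b) on (0.69, 0.51) = 0.69
NOT (NOT T AND S) AND (P OR R) = min(a, b) on (0.97, 0.69) = 0.69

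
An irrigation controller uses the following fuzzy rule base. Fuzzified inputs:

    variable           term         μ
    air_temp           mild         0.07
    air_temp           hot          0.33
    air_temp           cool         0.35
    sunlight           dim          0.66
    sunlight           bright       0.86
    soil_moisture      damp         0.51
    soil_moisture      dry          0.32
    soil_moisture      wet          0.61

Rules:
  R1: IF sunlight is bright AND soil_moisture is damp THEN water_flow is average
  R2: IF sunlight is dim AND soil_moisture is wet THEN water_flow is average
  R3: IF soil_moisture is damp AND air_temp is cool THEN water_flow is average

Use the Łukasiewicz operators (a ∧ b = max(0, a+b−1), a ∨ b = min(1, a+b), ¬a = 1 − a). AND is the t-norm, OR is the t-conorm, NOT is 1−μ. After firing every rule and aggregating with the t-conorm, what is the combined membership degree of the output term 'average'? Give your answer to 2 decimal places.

0.64

R1: bright=0.86, damp=0.51; AND[max(0, a+b−1)] → w = 0.37
R2: dim=0.66, wet=0.61; AND[max(0, a+b−1)] → w = 0.27
R3: damp=0.51, cool=0.35; AND[max(0, a+b−1)] → w = 0.00
Rules with consequent 'average': {R1, R2, R3} → strengths 0.37, 0.27, 0.00
Aggregate via t-conorm [min(1, a+b)]: 0.64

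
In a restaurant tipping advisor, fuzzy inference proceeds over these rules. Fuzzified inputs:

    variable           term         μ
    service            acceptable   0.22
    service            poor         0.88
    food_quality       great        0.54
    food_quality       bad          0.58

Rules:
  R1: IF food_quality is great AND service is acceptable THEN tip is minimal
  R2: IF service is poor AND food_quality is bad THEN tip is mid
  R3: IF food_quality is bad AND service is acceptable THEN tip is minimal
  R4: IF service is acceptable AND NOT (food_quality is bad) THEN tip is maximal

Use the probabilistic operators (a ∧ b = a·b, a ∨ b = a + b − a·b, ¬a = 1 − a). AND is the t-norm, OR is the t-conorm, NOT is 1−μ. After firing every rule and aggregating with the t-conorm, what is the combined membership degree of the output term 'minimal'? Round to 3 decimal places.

0.231

R1: great=0.54, acceptable=0.22; AND[a·b] → w = 0.1188
R2: poor=0.88, bad=0.58; AND[a·b] → w = 0.5104
R3: bad=0.58, acceptable=0.22; AND[a·b] → w = 0.1276
R4: acceptable=0.22, ¬bad=1−0.58=0.42; AND[a·b] → w = 0.0924
Rules with consequent 'minimal': {R1, R3} → strengths 0.1188, 0.1276
Aggregate via t-conorm [a + b − a·b]: 0.2312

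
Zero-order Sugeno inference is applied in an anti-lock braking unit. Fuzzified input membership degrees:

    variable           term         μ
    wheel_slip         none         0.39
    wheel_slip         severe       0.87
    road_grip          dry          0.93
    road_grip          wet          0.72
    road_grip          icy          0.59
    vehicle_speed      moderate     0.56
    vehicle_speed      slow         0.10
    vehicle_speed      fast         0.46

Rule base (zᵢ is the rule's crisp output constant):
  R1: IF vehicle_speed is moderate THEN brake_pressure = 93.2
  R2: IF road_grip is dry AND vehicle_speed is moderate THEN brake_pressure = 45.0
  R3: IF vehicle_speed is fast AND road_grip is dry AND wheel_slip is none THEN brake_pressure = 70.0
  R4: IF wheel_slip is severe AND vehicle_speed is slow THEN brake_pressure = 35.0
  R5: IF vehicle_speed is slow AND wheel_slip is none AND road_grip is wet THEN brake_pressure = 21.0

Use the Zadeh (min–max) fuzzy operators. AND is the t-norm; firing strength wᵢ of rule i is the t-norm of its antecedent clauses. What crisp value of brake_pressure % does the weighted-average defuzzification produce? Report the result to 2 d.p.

R1 (z=93.2): moderate=0.56 → w = 0.56
R2 (z=45.0): dry=0.93, moderate=0.56; AND[min(a, b)] → w = 0.56
R3 (z=70.0): fast=0.46, dry=0.93, none=0.39; AND[min(a, b)] → w = 0.39
R4 (z=35.0): severe=0.87, slow=0.10; AND[min(a, b)] → w = 0.10
R5 (z=21.0): slow=0.10, none=0.39, wet=0.72; AND[min(a, b)] → w = 0.10
Weighted average = (0.56·93.2 + 0.56·45.0 + 0.39·70.0 + 0.10·35.0 + 0.10·21.0) / (0.56 + 0.56 + 0.39 + 0.10 + 0.10)
  = 110.2920 / 1.7100 = 64.50

64.50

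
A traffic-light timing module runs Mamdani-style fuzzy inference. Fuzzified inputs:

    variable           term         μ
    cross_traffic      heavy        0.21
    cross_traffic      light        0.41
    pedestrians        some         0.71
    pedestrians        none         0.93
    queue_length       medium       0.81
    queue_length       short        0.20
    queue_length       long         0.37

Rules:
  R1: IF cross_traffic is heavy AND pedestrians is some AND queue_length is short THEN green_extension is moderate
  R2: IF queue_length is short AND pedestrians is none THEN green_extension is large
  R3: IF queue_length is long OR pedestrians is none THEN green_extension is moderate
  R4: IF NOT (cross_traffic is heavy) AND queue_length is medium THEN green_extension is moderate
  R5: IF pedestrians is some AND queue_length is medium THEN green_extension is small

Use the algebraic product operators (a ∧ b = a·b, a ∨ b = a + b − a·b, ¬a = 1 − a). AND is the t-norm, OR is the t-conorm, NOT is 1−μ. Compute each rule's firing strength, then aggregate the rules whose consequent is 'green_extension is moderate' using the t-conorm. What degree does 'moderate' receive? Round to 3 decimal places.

0.985

R1: heavy=0.21, some=0.71, short=0.20; AND[a·b] → w = 0.0298
R2: short=0.20, none=0.93; AND[a·b] → w = 0.1860
R3: long=0.37, none=0.93; OR[a + b − a·b] → w = 0.9559
R4: ¬heavy=1−0.21=0.79, medium=0.81; AND[a·b] → w = 0.6399
R5: some=0.71, medium=0.81; AND[a·b] → w = 0.5751
Rules with consequent 'moderate': {R1, R3, R4} → strengths 0.0298, 0.9559, 0.6399
Aggregate via t-conorm [a + b − a·b]: 0.9846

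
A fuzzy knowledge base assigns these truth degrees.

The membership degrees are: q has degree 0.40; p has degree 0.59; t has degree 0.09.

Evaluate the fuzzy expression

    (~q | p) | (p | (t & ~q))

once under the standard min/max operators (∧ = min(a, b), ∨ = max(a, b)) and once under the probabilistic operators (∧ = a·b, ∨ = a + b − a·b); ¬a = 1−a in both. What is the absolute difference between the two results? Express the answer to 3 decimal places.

Under standard min/max:
  ~q = 1 − 0.40 = 0.60
  ~q | p = max(a, b) on (0.60, 0.59) = 0.60
  ~q = 1 − 0.40 = 0.60
  t & ~q = min(a, b) on (0.09, 0.60) = 0.09
  p | (t & ~q) = max(a, b) on (0.59, 0.09) = 0.59
  (~q | p) | (p | (t & ~q)) = max(a, b) on (0.60, 0.59) = 0.60
  → value = 0.6000
Under probabilistic:
  ~q = 1 − 0.4000 = 0.6000
  ~q | p = a + b − a·b on (0.6000, 0.5900) = 0.8360
  ~q = 1 − 0.4000 = 0.6000
  t & ~q = a·b on (0.0900, 0.6000) = 0.0540
  p | (t & ~q) = a + b − a·b on (0.5900, 0.0540) = 0.6121
  (~q | p) | (p | (t & ~q)) = a + b − a·b on (0.8360, 0.6121) = 0.9364
  → value = 0.9364
|0.6000 − 0.9364| = 0.336

0.336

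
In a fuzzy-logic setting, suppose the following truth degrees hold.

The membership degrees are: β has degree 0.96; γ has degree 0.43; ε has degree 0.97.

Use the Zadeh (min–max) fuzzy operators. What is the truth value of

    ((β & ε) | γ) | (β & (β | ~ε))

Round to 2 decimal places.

β & ε = min(a, b) on (0.96, 0.97) = 0.96
(β & ε) | γ = max(a, b) on (0.96, 0.43) = 0.96
~ε = 1 − 0.97 = 0.03
β | ~ε = max(a, b) on (0.96, 0.03) = 0.96
β & (β | ~ε) = min(a, b) on (0.96, 0.96) = 0.96
((β & ε) | γ) | (β & (β | ~ε)) = max(a, b) on (0.96, 0.96) = 0.96

0.96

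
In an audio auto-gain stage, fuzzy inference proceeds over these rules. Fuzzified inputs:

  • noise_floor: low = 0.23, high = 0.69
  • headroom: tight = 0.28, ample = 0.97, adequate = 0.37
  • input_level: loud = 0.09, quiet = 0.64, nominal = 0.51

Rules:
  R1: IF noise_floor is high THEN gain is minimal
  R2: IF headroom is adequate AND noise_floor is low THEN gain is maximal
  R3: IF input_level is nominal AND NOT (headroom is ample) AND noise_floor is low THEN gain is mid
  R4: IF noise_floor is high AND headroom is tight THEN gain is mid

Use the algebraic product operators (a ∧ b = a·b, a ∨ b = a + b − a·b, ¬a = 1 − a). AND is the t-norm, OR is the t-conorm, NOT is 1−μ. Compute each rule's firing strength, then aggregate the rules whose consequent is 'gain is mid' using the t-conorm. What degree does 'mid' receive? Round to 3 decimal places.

0.196

R1: high=0.69 → w = 0.6900
R2: adequate=0.37, low=0.23; AND[a·b] → w = 0.0851
R3: nominal=0.51, ¬ample=1−0.97=0.03, low=0.23; AND[a·b] → w = 0.0035
R4: high=0.69, tight=0.28; AND[a·b] → w = 0.1932
Rules with consequent 'mid': {R3, R4} → strengths 0.0035, 0.1932
Aggregate via t-conorm [a + b − a·b]: 0.1960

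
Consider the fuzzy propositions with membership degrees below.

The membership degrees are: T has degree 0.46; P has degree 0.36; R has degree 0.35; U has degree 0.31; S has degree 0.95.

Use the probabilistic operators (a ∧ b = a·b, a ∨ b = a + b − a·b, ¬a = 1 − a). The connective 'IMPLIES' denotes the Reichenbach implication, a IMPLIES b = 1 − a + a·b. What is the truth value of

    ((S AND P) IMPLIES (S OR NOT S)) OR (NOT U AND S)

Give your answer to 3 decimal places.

S AND P = a·b on (0.9500, 0.3600) = 0.3420
NOT S = 1 − 0.9500 = 0.0500
S OR NOT S = a + b − a·b on (0.9500, 0.0500) = 0.9525
(S AND P) IMPLIES (S OR NOT S)  [Reichenbach: 1 − a + a·b] with a=0.3420, b=0.9525 → 0.9838
NOT U = 1 − 0.3100 = 0.6900
NOT U AND S = a·b on (0.6900, 0.9500) = 0.6555
((S AND P) IMPLIES (S OR NOT S)) OR (NOT U AND S) = a + b − a·b on (0.9838, 0.6555) = 0.9944

0.994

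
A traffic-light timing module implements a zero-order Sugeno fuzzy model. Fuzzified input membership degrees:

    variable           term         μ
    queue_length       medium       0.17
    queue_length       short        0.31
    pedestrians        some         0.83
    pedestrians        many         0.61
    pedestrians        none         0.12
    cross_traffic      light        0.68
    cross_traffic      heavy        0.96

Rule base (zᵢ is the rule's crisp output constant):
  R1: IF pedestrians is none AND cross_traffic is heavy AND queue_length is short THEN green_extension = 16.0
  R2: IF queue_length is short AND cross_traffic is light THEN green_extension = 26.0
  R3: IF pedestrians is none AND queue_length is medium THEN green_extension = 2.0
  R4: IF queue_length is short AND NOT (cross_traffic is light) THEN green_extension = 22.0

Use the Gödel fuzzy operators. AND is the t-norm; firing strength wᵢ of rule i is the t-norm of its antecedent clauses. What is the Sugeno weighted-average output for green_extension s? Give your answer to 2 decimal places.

R1 (z=16.0): none=0.12, heavy=0.96, short=0.31; AND[min(a, b)] → w = 0.12
R2 (z=26.0): short=0.31, light=0.68; AND[min(a, b)] → w = 0.31
R3 (z=2.0): none=0.12, medium=0.17; AND[min(a, b)] → w = 0.12
R4 (z=22.0): short=0.31, ¬light=1−0.68=0.32; AND[min(a, b)] → w = 0.31
Weighted average = (0.12·16.0 + 0.31·26.0 + 0.12·2.0 + 0.31·22.0) / (0.12 + 0.31 + 0.12 + 0.31)
  = 17.0400 / 0.8600 = 19.81

19.81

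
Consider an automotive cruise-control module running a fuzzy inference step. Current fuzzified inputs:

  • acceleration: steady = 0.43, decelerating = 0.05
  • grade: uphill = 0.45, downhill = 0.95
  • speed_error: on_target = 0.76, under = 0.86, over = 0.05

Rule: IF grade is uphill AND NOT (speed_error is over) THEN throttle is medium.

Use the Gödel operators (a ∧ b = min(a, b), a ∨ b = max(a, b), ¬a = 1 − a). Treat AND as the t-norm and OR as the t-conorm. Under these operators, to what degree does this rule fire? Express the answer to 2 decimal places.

firing strength: uphill=0.45, ¬over=1−0.05=0.95; AND[min(a, b)] → w = 0.45

0.45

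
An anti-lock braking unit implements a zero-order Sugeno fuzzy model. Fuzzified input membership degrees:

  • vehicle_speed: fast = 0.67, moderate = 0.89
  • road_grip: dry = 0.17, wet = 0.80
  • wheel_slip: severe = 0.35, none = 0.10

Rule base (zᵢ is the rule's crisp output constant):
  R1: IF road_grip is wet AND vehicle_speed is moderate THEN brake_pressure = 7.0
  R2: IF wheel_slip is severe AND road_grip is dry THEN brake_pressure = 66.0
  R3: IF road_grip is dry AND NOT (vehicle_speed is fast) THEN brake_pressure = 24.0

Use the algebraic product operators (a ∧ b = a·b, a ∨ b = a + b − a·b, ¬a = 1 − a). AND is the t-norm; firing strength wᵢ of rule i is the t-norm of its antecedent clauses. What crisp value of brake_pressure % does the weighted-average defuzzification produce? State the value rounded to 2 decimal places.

R1 (z=7.0): wet=0.80, moderate=0.89; AND[a·b] → w = 0.7120
R2 (z=66.0): severe=0.35, dry=0.17; AND[a·b] → w = 0.0595
R3 (z=24.0): dry=0.17, ¬fast=1−0.67=0.33; AND[a·b] → w = 0.0561
Weighted average = (0.7120·7.0 + 0.0595·66.0 + 0.0561·24.0) / (0.7120 + 0.0595 + 0.0561)
  = 10.2574 / 0.8276 = 12.39

12.39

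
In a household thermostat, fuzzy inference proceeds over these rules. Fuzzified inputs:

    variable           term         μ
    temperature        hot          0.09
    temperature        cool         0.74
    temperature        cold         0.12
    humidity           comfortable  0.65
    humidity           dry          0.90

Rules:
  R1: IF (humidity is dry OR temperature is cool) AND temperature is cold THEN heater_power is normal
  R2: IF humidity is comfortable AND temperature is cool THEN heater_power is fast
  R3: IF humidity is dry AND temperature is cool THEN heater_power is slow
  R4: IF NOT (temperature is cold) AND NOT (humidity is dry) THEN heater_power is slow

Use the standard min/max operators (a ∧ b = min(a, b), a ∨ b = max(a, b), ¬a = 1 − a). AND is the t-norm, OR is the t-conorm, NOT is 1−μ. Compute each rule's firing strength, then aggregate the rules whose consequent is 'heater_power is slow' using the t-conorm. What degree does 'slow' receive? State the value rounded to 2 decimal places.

R1: (dry=0.90 OR cool=0.74) = 0.90; AND[min(a, b)] with cold=0.12 → w = 0.12
R2: comfortable=0.65, cool=0.74; AND[min(a, b)] → w = 0.65
R3: dry=0.90, cool=0.74; AND[min(a, b)] → w = 0.74
R4: ¬cold=1−0.12=0.88, ¬dry=1−0.90=0.10; AND[min(a, b)] → w = 0.10
Rules with consequent 'slow': {R3, R4} → strengths 0.74, 0.10
Aggregate via t-conorm [max(a, b)]: 0.74

0.74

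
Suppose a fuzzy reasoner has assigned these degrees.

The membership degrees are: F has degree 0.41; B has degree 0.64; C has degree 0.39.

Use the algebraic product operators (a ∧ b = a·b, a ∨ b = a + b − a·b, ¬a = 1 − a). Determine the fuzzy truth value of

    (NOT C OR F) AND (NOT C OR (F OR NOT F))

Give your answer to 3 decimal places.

NOT C = 1 − 0.3900 = 0.6100
NOT C OR F = a + b − a·b on (0.6100, 0.4100) = 0.7699
NOT C = 1 − 0.3900 = 0.6100
NOT F = 1 − 0.4100 = 0.5900
F OR NOT F = a + b − a·b on (0.4100, 0.5900) = 0.7581
NOT C OR (F OR NOT F) = a + b − a·b on (0.6100, 0.7581) = 0.9057
(NOT C OR F) AND (NOT C OR (F OR NOT F)) = a·b on (0.7699, 0.9057) = 0.6973

0.697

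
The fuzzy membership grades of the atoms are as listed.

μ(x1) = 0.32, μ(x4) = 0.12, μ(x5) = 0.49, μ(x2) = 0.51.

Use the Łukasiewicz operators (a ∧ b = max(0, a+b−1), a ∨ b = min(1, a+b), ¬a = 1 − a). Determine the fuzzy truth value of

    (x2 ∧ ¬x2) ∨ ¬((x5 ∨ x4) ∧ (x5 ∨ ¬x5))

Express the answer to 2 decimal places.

¬x2 = 1 − 0.51 = 0.49
x2 ∧ ¬x2 = max(0, a+b−1) on (0.51, 0.49) = 0.00
x5 ∨ x4 = min(1, a+b) on (0.49, 0.12) = 0.61
¬x5 = 1 − 0.49 = 0.51
x5 ∨ ¬x5 = min(1, a+b) on (0.49, 0.51) = 1.00
(x5 ∨ x4) ∧ (x5 ∨ ¬x5) = max(0, a+b−1) on (0.61, 1.00) = 0.61
¬((x5 ∨ x4) ∧ (x5 ∨ ¬x5)) = 1 − 0.61 = 0.39
(x2 ∧ ¬x2) ∨ ¬((x5 ∨ x4) ∧ (x5 ∨ ¬x5)) = min(1, a+b) on (0.00, 0.39) = 0.39

0.39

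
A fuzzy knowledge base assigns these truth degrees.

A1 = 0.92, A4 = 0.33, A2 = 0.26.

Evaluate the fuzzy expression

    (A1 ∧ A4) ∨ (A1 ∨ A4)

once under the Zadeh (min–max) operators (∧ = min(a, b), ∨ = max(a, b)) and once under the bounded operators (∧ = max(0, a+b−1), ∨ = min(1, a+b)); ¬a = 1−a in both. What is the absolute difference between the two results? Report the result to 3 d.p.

0.080

Under Zadeh (min–max):
  A1 ∧ A4 = min(a, b) on (0.92, 0.33) = 0.33
  A1 ∨ A4 = max(a, b) on (0.92, 0.33) = 0.92
  (A1 ∧ A4) ∨ (A1 ∨ A4) = max(a, b) on (0.33, 0.92) = 0.92
  → value = 0.9200
Under bounded:
  A1 ∧ A4 = max(0, a+b−1) on (0.92, 0.33) = 0.25
  A1 ∨ A4 = min(1, a+b) on (0.92, 0.33) = 1.00
  (A1 ∧ A4) ∨ (A1 ∨ A4) = min(1, a+b) on (0.25, 1.00) = 1.00
  → value = 1.0000
|0.9200 − 1.0000| = 0.080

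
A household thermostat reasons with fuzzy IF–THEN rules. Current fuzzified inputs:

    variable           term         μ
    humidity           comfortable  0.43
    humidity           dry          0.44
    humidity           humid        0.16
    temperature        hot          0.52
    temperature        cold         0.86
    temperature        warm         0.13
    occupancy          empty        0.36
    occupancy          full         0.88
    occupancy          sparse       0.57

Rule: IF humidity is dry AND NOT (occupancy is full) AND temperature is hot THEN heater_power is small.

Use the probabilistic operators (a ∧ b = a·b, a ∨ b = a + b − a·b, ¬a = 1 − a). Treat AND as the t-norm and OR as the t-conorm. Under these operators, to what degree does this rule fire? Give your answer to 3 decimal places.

firing strength: dry=0.44, ¬full=1−0.88=0.12, hot=0.52; AND[a·b] → w = 0.0275

0.027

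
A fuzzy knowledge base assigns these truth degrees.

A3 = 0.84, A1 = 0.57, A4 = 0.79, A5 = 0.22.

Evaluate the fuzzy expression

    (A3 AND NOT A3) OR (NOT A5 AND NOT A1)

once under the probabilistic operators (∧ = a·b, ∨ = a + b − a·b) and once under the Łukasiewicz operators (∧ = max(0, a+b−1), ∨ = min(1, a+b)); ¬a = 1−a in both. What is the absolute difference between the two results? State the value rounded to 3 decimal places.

0.215

Under probabilistic:
  NOT A3 = 1 − 0.8400 = 0.1600
  A3 AND NOT A3 = a·b on (0.8400, 0.1600) = 0.1344
  NOT A5 = 1 − 0.2200 = 0.7800
  NOT A1 = 1 − 0.5700 = 0.4300
  NOT A5 AND NOT A1 = a·b on (0.7800, 0.4300) = 0.3354
  (A3 AND NOT A3) OR (NOT A5 AND NOT A1) = a + b − a·b on (0.1344, 0.3354) = 0.4247
  → value = 0.4247
Under Łukasiewicz:
  NOT A3 = 1 − 0.84 = 0.16
  A3 AND NOT A3 = max(0, a+b−1) on (0.84, 0.16) = 0.00
  NOT A5 = 1 − 0.22 = 0.78
  NOT A1 = 1 − 0.57 = 0.43
  NOT A5 AND NOT A1 = max(0, a+b−1) on (0.78, 0.43) = 0.21
  (A3 AND NOT A3) OR (NOT A5 AND NOT A1) = min(1, a+b) on (0.00, 0.21) = 0.21
  → value = 0.2100
|0.4247 − 0.2100| = 0.215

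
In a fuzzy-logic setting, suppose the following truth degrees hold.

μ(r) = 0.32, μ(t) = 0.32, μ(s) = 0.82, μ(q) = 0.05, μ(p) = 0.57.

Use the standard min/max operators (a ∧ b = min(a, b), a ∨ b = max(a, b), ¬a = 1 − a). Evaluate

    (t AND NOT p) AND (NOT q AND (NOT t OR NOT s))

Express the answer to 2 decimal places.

NOT p = 1 − 0.57 = 0.43
t AND NOT p = min(a, b) on (0.32, 0.43) = 0.32
NOT q = 1 − 0.05 = 0.95
NOT t = 1 − 0.32 = 0.68
NOT s = 1 − 0.82 = 0.18
NOT t OR NOT s = max(a, b) on (0.68, 0.18) = 0.68
NOT q AND (NOT t OR NOT s) = min(a, b) on (0.95, 0.68) = 0.68
(t AND NOT p) AND (NOT q AND (NOT t OR NOT s)) = min(a, b) on (0.32, 0.68) = 0.32

0.32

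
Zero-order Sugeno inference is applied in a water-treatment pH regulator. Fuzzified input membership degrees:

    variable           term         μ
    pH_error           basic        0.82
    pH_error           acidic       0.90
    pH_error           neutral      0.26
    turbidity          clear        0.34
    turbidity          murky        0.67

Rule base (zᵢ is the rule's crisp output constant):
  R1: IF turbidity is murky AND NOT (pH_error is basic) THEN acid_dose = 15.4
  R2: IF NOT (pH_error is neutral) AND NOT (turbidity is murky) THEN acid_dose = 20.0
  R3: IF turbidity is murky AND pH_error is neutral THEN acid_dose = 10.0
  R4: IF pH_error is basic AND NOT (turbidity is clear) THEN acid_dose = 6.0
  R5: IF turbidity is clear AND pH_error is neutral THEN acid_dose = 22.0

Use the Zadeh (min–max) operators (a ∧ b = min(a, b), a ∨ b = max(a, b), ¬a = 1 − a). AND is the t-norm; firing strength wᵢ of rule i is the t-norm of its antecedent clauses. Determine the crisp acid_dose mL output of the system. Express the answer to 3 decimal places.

12.812

R1 (z=15.4): murky=0.67, ¬basic=1−0.82=0.18; AND[min(a, b)] → w = 0.18
R2 (z=20.0): ¬neutral=1−0.26=0.74, ¬murky=1−0.67=0.33; AND[min(a, b)] → w = 0.33
R3 (z=10.0): murky=0.67, neutral=0.26; AND[min(a, b)] → w = 0.26
R4 (z=6.0): basic=0.82, ¬clear=1−0.34=0.66; AND[min(a, b)] → w = 0.66
R5 (z=22.0): clear=0.34, neutral=0.26; AND[min(a, b)] → w = 0.26
Weighted average = (0.18·15.4 + 0.33·20.0 + 0.26·10.0 + 0.66·6.0 + 0.26·22.0) / (0.18 + 0.33 + 0.26 + 0.66 + 0.26)
  = 21.6520 / 1.6900 = 12.812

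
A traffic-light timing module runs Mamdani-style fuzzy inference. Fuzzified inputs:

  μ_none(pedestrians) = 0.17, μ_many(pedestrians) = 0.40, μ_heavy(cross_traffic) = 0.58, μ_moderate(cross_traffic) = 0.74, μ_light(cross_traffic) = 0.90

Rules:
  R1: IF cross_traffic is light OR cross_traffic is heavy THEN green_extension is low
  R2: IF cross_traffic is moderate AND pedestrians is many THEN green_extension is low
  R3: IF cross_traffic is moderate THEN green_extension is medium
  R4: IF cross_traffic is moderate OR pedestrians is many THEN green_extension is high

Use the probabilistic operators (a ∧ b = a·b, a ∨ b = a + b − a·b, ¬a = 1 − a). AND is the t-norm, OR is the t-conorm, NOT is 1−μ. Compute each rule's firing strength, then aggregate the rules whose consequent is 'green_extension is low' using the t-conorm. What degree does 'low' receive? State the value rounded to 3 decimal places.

0.970

R1: light=0.90, heavy=0.58; OR[a + b − a·b] → w = 0.9580
R2: moderate=0.74, many=0.40; AND[a·b] → w = 0.2960
R3: moderate=0.74 → w = 0.7400
R4: moderate=0.74, many=0.40; OR[a + b − a·b] → w = 0.8440
Rules with consequent 'low': {R1, R2} → strengths 0.9580, 0.2960
Aggregate via t-conorm [a + b − a·b]: 0.9704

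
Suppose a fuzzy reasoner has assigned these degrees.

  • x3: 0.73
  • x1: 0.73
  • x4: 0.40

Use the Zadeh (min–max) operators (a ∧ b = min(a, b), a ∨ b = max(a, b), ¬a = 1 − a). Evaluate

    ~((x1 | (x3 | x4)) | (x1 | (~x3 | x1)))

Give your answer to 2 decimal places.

0.27

x3 | x4 = max(a, b) on (0.73, 0.40) = 0.73
x1 | (x3 | x4) = max(a, b) on (0.73, 0.73) = 0.73
~x3 = 1 − 0.73 = 0.27
~x3 | x1 = max(a, b) on (0.27, 0.73) = 0.73
x1 | (~x3 | x1) = max(a, b) on (0.73, 0.73) = 0.73
(x1 | (x3 | x4)) | (x1 | (~x3 | x1)) = max(a, b) on (0.73, 0.73) = 0.73
~((x1 | (x3 | x4)) | (x1 | (~x3 | x1))) = 1 − 0.73 = 0.27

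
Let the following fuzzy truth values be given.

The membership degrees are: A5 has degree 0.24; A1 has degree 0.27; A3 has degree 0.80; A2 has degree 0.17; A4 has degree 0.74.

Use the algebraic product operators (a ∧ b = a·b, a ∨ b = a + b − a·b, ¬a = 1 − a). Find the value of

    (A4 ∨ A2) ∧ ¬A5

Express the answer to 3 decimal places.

0.596

A4 ∨ A2 = a + b − a·b on (0.7400, 0.1700) = 0.7842
¬A5 = 1 − 0.2400 = 0.7600
(A4 ∨ A2) ∧ ¬A5 = a·b on (0.7842, 0.7600) = 0.5960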